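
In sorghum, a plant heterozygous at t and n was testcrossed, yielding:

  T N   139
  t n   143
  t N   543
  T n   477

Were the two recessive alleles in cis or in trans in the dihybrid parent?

The two most frequent classes are T n (477) and t N (543); these are the parental (non-recombinant) types.
So the F1 carried T n on one chromosome and t N on the other — the recessive alleles are on opposite chromosomes (trans / repulsion).

trans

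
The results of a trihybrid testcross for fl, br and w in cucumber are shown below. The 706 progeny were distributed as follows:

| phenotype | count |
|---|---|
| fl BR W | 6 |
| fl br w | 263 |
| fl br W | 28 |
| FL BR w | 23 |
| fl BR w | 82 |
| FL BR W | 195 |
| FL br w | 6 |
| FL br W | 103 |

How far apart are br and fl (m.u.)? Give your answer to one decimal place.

The two most frequent reciprocal classes, FL BR W and fl br w, are the parental types, so the F1 was FL BR W / fl br w.
The two rarest classes, fl BR W and FL br w, are the double crossovers. Comparing them with the parentals, only the fl allele has switched, so fl is the middle locus and the order is br – fl – w.
Crossovers in the br–fl interval produce the single-crossover classes FL br W and fl BR w (103 + 82 = 185) plus the double crossovers (12).
RF(br–fl) = (185 + 12) / 706 = 197/706 = 0.2790 → 27.9 m.u.

27.9 m.u.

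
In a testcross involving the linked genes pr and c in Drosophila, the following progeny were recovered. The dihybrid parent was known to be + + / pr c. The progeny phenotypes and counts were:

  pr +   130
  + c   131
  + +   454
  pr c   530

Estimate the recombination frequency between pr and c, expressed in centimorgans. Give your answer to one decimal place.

21.0 centimorgans

The recombinant classes are + c and pr +: 131 + 130 = 261.
Recombination frequency = 261/1245 = 0.2096 ≈ 21.0%, i.e. 21.0 centimorgans.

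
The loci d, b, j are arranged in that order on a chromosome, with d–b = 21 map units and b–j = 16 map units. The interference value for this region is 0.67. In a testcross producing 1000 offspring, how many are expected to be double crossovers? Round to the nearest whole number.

11

Map distances give recombination frequencies of 0.210 and 0.160 for the two intervals.
With interference 0.67 (so coincidence = 0.33), expected double-crossover frequency = 0.210 × 0.160 × 0.33 = 0.01109.
Expected number = 0.01109 × 1000 = 11.09 ≈ 11.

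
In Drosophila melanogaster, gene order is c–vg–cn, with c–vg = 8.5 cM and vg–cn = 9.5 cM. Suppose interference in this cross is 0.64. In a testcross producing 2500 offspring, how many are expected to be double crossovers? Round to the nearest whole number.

7

Map distances give recombination frequencies of 0.085 and 0.095 for the two intervals.
With interference 0.64 (so coincidence = 0.36), expected double-crossover frequency = 0.085 × 0.095 × 0.36 = 0.00291.
Expected number = 0.00291 × 2500 = 7.27 ≈ 7.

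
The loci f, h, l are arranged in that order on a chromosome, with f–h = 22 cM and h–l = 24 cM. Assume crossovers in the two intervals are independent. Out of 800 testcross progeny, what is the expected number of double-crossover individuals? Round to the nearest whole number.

42

Map distances give recombination frequencies of 0.220 and 0.240 for the two intervals.
With no interference, expected double-crossover frequency = 0.220 × 0.240 = 0.05280.
Expected number = 0.05280 × 800 = 42.24 ≈ 42.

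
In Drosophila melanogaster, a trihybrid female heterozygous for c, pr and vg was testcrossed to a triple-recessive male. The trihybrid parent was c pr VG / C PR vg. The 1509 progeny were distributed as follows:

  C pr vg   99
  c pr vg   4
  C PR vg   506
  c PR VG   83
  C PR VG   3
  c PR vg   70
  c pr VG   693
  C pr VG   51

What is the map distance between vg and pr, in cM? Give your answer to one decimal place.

The two rarest classes, c pr vg and C PR VG, are the double crossovers. Comparing them with the parentals, only the vg allele has switched, so vg is the middle locus and the order is c – vg – pr.
Crossovers in the vg–pr interval produce the single-crossover classes c PR VG and C pr vg (83 + 99 = 182) plus the double crossovers (7).
RF(vg–pr) = (182 + 7) / 1509 = 189/1509 = 0.1252 → 12.5 cM.

12.5 cM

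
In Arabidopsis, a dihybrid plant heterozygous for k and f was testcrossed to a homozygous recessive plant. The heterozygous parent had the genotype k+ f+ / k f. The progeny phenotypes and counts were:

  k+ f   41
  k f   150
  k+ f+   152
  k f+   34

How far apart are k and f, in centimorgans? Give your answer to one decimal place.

The recombinant classes are k+ f and k f+: 41 + 34 = 75.
Recombination frequency = 75/377 = 0.1989 ≈ 19.9%, i.e. 19.9 centimorgans.

19.9 centimorgans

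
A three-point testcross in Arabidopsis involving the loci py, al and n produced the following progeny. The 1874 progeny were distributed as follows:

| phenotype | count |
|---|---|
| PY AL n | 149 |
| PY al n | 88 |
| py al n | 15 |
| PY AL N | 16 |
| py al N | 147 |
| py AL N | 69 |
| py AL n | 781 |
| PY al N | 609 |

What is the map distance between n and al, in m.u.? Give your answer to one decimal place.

10.0 m.u.

The two most frequent reciprocal classes, py AL n and PY al N, are the parental types, so the F1 was py AL n / PY al N.
The two rarest classes, py al n and PY AL N, are the double crossovers. Comparing them with the parentals, only the al allele has switched, so al is the middle locus and the order is n – al – py.
Crossovers in the n–al interval produce the single-crossover classes py AL N and PY al n (69 + 88 = 157) plus the double crossovers (31).
RF(n–al) = (157 + 31) / 1874 = 188/1874 = 0.1003 → 10.0 m.u.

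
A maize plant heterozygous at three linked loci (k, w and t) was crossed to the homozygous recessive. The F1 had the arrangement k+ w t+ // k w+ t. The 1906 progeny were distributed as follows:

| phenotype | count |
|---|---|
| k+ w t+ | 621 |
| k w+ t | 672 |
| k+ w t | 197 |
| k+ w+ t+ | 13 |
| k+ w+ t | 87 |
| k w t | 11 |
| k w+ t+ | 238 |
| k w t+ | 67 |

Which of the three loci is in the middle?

w

The two rarest classes, k+ w+ t+ and k w t, are the double crossovers. Comparing them with the parentals, only the w allele has switched, so w is the middle locus and the order is t – w – k.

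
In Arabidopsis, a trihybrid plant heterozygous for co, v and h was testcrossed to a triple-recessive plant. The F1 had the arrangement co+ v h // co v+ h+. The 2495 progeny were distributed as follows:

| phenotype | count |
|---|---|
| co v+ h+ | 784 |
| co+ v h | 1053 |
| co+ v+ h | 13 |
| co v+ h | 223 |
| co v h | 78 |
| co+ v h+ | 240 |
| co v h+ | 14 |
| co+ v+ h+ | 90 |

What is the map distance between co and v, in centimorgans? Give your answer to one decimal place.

7.8 centimorgans

The two rarest classes, co+ v+ h and co v h+, are the double crossovers. Comparing them with the parentals, only the v allele has switched, so v is the middle locus and the order is co – v – h.
Crossovers in the co–v interval produce the single-crossover classes co v h and co+ v+ h+ (78 + 90 = 168) plus the double crossovers (27).
RF(co–v) = (168 + 27) / 2495 = 195/2495 = 0.0782 → 7.8 centimorgans.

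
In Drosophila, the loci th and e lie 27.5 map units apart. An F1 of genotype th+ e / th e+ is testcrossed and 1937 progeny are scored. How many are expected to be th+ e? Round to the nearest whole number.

A map distance of 27.5 map units corresponds to a recombination frequency of 0.275.
The F1 is th+ e / th e+, so th+ e is a parental gamete class with expected frequency (1 − r)/2 = 0.725/2 = 0.3625.
Expected number = 0.3625 × 1937 = 702.16 ≈ 702.

702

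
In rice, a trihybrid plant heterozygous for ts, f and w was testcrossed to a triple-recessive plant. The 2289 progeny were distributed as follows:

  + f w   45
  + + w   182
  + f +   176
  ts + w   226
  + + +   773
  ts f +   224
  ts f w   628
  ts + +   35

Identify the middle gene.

The two most frequent reciprocal classes, + + + and ts f w, are the parental types, so the F1 was + + + / ts f w.
The two rarest classes, ts + + and + f w, are the double crossovers. Comparing them with the parentals, only the ts allele has switched, so ts is the middle locus and the order is w – ts – f.

ts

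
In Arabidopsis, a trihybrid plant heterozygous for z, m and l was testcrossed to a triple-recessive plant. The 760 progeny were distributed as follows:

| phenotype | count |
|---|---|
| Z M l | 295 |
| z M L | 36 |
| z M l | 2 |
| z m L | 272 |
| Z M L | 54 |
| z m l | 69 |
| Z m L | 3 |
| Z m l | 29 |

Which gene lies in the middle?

The two most frequent reciprocal classes, z m L and Z M l, are the parental types, so the F1 was z m L / Z M l.
The two rarest classes, Z m L and z M l, are the double crossovers. Comparing them with the parentals, only the z allele has switched, so z is the middle locus and the order is l – z – m.

z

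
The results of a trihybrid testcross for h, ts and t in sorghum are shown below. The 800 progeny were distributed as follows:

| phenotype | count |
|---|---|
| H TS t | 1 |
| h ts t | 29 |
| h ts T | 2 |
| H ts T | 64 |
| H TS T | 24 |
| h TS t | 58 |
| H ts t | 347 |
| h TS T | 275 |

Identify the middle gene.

The two most frequent reciprocal classes, H ts t and h TS T, are the parental types, so the F1 was H ts t / h TS T.
The two rarest classes, H TS t and h ts T, are the double crossovers. Comparing them with the parentals, only the ts allele has switched, so ts is the middle locus and the order is h – ts – t.

ts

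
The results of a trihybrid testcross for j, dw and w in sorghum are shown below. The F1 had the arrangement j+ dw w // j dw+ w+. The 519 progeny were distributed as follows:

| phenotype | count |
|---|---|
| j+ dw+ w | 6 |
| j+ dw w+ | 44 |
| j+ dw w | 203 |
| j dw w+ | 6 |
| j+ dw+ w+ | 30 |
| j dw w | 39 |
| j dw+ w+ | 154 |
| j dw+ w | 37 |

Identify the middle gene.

The two rarest classes, j+ dw+ w and j dw w+, are the double crossovers. Comparing them with the parentals, only the dw allele has switched, so dw is the middle locus and the order is j – dw – w.

dw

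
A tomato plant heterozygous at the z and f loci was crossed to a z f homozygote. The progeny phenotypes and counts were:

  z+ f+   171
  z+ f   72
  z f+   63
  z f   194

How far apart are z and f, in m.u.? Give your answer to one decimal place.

27.0 m.u.

The two most frequent classes, z+ f+ (171) and z f (194), are the parental types, so the F1 was z+ f+ / z f.
The recombinant classes are z+ f and z f+: 72 + 63 = 135.
Recombination frequency = 135/500 = 0.2700 ≈ 27.0%, i.e. 27.0 m.u.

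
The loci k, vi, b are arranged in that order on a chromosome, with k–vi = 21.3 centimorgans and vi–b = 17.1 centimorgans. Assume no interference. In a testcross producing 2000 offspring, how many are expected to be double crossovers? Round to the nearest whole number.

Map distances give recombination frequencies of 0.213 and 0.171 for the two intervals.
With no interference, expected double-crossover frequency = 0.213 × 0.171 = 0.03642.
Expected number = 0.03642 × 2000 = 72.85 ≈ 73.

73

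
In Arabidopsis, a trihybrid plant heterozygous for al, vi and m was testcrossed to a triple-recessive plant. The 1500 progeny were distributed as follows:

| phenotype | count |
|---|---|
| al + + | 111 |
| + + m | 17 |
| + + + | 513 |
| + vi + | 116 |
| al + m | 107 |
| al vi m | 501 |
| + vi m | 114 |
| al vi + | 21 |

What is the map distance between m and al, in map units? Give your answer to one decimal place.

The two most frequent reciprocal classes, al vi m and + + +, are the parental types, so the F1 was al vi m / + + +.
The two rarest classes, al vi + and + + m, are the double crossovers. Comparing them with the parentals, only the m allele has switched, so m is the middle locus and the order is vi – m – al.
Crossovers in the m–al interval produce the single-crossover classes + vi m and al + + (114 + 111 = 225) plus the double crossovers (38).
RF(m–al) = (225 + 38) / 1500 = 263/1500 = 0.1753 → 17.5 map units.

17.5 map units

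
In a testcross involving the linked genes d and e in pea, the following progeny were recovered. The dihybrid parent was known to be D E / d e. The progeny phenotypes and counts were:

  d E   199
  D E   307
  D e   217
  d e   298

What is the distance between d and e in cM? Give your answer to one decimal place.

40.7 cM

The recombinant classes are D e and d E: 217 + 199 = 416.
Recombination frequency = 416/1021 = 0.4074 ≈ 40.7%, i.e. 40.7 cM.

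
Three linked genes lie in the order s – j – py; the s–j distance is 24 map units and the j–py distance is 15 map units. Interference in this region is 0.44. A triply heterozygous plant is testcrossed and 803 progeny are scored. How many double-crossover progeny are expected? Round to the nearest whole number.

16

Map distances give recombination frequencies of 0.240 and 0.150 for the two intervals.
With interference 0.44 (so coincidence = 0.56), expected double-crossover frequency = 0.240 × 0.150 × 0.56 = 0.02016.
Expected number = 0.02016 × 803 = 16.19 ≈ 16.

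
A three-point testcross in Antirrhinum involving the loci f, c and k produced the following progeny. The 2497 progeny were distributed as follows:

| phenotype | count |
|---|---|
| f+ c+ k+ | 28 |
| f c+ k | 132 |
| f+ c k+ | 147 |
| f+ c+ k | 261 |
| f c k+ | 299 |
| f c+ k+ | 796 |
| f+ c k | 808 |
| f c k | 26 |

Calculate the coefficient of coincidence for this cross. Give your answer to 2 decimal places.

The two most frequent reciprocal classes, f c+ k+ and f+ c k, are the parental types, so the F1 was f c+ k+ / f+ c k.
The two rarest classes, f+ c+ k+ and f c k, are the double crossovers. Comparing them with the parentals, only the f allele has switched, so f is the middle locus and the order is k – f – c.
k–f: (279 + 54)/2497 = 0.1334; f–c: (560 + 54)/2497 = 0.2459.
Expected DCO frequency = 0.1334 × 0.2459 ≈ 0.03280; observed = 54/2497 ≈ 0.02163.
Coefficient of coincidence = 0.02163/0.03280 ≈ 0.66.

0.66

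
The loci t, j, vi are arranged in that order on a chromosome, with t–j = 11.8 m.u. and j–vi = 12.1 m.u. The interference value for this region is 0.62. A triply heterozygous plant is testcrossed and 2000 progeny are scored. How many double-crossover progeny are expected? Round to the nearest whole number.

Map distances give recombination frequencies of 0.118 and 0.121 for the two intervals.
With interference 0.62 (so coincidence = 0.38), expected double-crossover frequency = 0.118 × 0.121 × 0.38 = 0.00543.
Expected number = 0.00543 × 2000 = 10.85 ≈ 11.

11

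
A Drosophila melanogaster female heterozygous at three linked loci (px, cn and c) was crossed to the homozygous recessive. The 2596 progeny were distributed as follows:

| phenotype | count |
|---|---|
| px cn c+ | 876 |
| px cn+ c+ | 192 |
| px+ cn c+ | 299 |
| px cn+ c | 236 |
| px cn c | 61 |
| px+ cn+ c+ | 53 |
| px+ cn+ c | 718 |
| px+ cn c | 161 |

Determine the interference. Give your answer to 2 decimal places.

The two most frequent reciprocal classes, px cn c+ and px+ cn+ c, are the parental types, so the F1 was px cn c+ / px+ cn+ c.
The two rarest classes, px cn c and px+ cn+ c+, are the double crossovers. Comparing them with the parentals, only the c allele has switched, so c is the middle locus and the order is px – c – cn.
px–c: (535 + 114)/2596 = 0.2500; c–cn: (353 + 114)/2596 = 0.1799.
Expected DCO frequency = 0.2500 × 0.1799 ≈ 0.04498; observed = 114/2596 ≈ 0.04391.
Coefficient of coincidence = 0.04391/0.04498 ≈ 0.98; interference = 1 − 0.98 = 0.02.

0.02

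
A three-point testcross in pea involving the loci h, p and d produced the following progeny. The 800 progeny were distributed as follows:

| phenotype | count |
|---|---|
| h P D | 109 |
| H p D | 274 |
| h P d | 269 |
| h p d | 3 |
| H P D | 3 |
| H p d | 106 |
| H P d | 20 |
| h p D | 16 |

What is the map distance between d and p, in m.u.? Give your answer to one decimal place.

27.6 m.u.

The two most frequent reciprocal classes, H p D and h P d, are the parental types, so the F1 was H p D / h P d.
The two rarest classes, H P D and h p d, are the double crossovers. Comparing them with the parentals, only the p allele has switched, so p is the middle locus and the order is d – p – h.
Crossovers in the d–p interval produce the single-crossover classes H p d and h P D (106 + 109 = 215) plus the double crossovers (6).
RF(d–p) = (215 + 6) / 800 = 221/800 = 0.2762 → 27.6 m.u.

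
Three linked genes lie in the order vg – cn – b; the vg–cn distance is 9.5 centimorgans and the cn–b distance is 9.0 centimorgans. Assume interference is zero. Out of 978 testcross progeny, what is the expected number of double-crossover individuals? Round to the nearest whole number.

8

Map distances give recombination frequencies of 0.095 and 0.090 for the two intervals.
With no interference, expected double-crossover frequency = 0.095 × 0.090 = 0.00855.
Expected number = 0.00855 × 978 = 8.36 ≈ 8.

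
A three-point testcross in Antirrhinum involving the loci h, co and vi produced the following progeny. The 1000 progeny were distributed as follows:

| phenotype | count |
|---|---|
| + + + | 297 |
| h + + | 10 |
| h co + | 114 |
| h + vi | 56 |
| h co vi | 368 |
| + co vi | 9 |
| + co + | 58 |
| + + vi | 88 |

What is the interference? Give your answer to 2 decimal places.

The two most frequent reciprocal classes, h co vi and + + +, are the parental types, so the F1 was h co vi / + + +.
The two rarest classes, + co vi and h + +, are the double crossovers. Comparing them with the parentals, only the h allele has switched, so h is the middle locus and the order is co – h – vi.
co–h: (114 + 19)/1000 = 0.1330; h–vi: (202 + 19)/1000 = 0.2210.
Expected DCO frequency = 0.1330 × 0.2210 ≈ 0.02939; observed = 19/1000 ≈ 0.01900.
Coefficient of coincidence = 0.01900/0.02939 ≈ 0.65; interference = 1 − 0.65 = 0.35.

0.35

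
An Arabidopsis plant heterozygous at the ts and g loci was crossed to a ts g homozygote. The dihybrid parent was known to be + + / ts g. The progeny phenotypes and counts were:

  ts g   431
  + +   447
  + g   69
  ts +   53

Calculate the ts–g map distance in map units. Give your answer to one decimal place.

The recombinant classes are + g and ts +: 69 + 53 = 122.
Recombination frequency = 122/1000 = 0.1220 ≈ 12.2%, i.e. 12.2 map units.

12.2 map units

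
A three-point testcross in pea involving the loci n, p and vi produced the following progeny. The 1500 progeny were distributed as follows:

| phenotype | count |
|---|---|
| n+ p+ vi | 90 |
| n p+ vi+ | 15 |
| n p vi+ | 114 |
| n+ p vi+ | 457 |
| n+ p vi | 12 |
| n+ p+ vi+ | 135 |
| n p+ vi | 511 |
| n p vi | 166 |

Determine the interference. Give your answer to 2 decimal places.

The two most frequent reciprocal classes, n+ p vi+ and n p+ vi, are the parental types, so the F1 was n+ p vi+ / n p+ vi.
The two rarest classes, n+ p vi and n p+ vi+, are the double crossovers. Comparing them with the parentals, only the vi allele has switched, so vi is the middle locus and the order is n – vi – p.
n–vi: (204 + 27)/1500 = 0.1540; vi–p: (301 + 27)/1500 = 0.2187.
Expected DCO frequency = 0.1540 × 0.2187 ≈ 0.03368; observed = 27/1500 ≈ 0.01800.
Coefficient of coincidence = 0.01800/0.03368 ≈ 0.53; interference = 1 − 0.53 = 0.47.

0.47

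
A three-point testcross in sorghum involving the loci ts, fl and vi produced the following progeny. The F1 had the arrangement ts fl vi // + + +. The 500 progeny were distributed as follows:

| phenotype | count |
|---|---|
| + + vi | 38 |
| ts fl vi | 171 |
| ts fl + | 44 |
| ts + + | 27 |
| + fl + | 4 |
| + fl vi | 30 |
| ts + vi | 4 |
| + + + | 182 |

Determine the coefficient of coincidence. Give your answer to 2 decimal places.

0.68

The two rarest classes, ts + vi and + fl +, are the double crossovers. Comparing them with the parentals, only the fl allele has switched, so fl is the middle locus and the order is vi – fl – ts.
vi–fl: (82 + 8)/500 = 0.1800; fl–ts: (57 + 8)/500 = 0.1300.
Expected DCO frequency = 0.1800 × 0.1300 ≈ 0.02340; observed = 8/500 ≈ 0.01600.
Coefficient of coincidence = 0.01600/0.02340 ≈ 0.68.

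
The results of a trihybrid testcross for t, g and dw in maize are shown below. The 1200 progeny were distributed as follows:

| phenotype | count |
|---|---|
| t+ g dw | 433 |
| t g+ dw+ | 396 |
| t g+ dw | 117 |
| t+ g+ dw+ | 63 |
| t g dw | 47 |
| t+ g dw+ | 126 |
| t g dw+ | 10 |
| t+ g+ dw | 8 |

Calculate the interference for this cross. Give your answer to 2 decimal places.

The two most frequent reciprocal classes, t+ g dw and t g+ dw+, are the parental types, so the F1 was t+ g dw / t g+ dw+.
The two rarest classes, t+ g+ dw and t g dw+, are the double crossovers. Comparing them with the parentals, only the g allele has switched, so g is the middle locus and the order is dw – g – t.
dw–g: (243 + 18)/1200 = 0.2175; g–t: (110 + 18)/1200 = 0.1067.
Expected DCO frequency = 0.2175 × 0.1067 ≈ 0.02321; observed = 18/1200 ≈ 0.01500.
Coefficient of coincidence = 0.01500/0.02321 ≈ 0.65; interference = 1 − 0.65 = 0.35.

0.35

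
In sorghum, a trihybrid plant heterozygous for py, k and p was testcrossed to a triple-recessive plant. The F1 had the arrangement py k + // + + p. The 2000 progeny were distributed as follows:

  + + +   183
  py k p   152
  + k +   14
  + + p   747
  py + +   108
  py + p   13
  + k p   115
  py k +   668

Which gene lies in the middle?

py

The two rarest classes, + k + and py + p, are the double crossovers. Comparing them with the parentals, only the py allele has switched, so py is the middle locus and the order is p – py – k.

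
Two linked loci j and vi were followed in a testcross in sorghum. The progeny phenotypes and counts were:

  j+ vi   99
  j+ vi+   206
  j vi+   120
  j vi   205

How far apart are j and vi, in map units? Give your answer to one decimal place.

The two most frequent classes, j+ vi+ (206) and j vi (205), are the parental types, so the F1 was j+ vi+ / j vi.
The recombinant classes are j+ vi and j vi+: 99 + 120 = 219.
Recombination frequency = 219/630 = 0.3476 ≈ 34.8%, i.e. 34.8 map units.

34.8 map units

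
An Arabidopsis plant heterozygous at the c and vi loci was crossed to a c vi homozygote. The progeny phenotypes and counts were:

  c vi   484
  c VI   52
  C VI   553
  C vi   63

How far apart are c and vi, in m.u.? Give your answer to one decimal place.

The two most frequent classes, C VI (553) and c vi (484), are the parental types, so the F1 was C VI / c vi.
The recombinant classes are C vi and c VI: 63 + 52 = 115.
Recombination frequency = 115/1152 = 0.0998 ≈ 10.0%, i.e. 10.0 m.u.

10.0 m.u.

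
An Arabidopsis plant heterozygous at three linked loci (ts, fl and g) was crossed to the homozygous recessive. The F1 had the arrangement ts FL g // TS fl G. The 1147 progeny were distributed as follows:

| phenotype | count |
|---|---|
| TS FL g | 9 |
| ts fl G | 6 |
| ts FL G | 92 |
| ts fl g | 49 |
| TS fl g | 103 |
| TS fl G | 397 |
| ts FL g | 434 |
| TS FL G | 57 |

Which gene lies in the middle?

The two rarest classes, TS FL g and ts fl G, are the double crossovers. Comparing them with the parentals, only the ts allele has switched, so ts is the middle locus and the order is fl – ts – g.

ts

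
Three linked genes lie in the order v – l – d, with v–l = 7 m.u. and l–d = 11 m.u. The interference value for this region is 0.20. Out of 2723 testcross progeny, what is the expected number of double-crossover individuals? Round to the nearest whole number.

17

Map distances give recombination frequencies of 0.070 and 0.110 for the two intervals.
With interference 0.20 (so coincidence = 0.80), expected double-crossover frequency = 0.070 × 0.110 × 0.80 = 0.00616.
Expected number = 0.00616 × 2723 = 16.77 ≈ 17.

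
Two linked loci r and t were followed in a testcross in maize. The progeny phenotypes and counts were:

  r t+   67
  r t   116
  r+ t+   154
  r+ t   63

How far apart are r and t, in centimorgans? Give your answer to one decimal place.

32.5 centimorgans

The two most frequent classes, r+ t+ (154) and r t (116), are the parental types, so the F1 was r+ t+ / r t.
The recombinant classes are r+ t and r t+: 63 + 67 = 130.
Recombination frequency = 130/400 = 0.3250 ≈ 32.5%, i.e. 32.5 centimorgans.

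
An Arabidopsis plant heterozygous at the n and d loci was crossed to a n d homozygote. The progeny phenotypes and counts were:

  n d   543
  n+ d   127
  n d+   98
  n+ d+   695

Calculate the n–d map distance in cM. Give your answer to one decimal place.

15.4 cM

The two most frequent classes, n+ d+ (695) and n d (543), are the parental types, so the F1 was n+ d+ / n d.
The recombinant classes are n+ d and n d+: 127 + 98 = 225.
Recombination frequency = 225/1463 = 0.1538 ≈ 15.4%, i.e. 15.4 cM.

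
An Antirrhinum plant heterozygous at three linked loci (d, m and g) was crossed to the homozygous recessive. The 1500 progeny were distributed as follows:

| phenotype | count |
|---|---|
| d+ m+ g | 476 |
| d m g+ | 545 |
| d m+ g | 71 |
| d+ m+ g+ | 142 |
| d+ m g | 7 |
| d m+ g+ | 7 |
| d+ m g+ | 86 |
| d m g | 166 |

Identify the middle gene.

The two most frequent reciprocal classes, d m g+ and d+ m+ g, are the parental types, so the F1 was d m g+ / d+ m+ g.
The two rarest classes, d m+ g+ and d+ m g, are the double crossovers. Comparing them with the parentals, only the m allele has switched, so m is the middle locus and the order is d – m – g.

m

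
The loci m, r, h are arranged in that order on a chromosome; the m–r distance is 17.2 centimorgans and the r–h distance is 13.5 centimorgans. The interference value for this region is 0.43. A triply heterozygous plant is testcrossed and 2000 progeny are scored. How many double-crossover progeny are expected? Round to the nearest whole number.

26

Map distances give recombination frequencies of 0.172 and 0.135 for the two intervals.
With interference 0.43 (so coincidence = 0.57), expected double-crossover frequency = 0.172 × 0.135 × 0.57 = 0.01324.
Expected number = 0.01324 × 2000 = 26.47 ≈ 26.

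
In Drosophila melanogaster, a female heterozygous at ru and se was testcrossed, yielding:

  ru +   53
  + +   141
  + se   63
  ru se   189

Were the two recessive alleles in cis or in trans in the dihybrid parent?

cis

The two most frequent classes are + + (141) and ru se (189); these are the parental (non-recombinant) types.
So the F1 carried + + on one chromosome and ru se on the other — the recessive alleles are on the same chromosome (cis / coupling).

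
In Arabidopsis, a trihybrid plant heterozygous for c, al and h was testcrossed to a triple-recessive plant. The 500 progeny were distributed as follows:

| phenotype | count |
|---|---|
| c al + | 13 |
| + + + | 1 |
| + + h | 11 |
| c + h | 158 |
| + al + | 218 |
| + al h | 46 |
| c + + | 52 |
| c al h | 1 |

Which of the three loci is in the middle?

al

The two most frequent reciprocal classes, c + h and + al +, are the parental types, so the F1 was c + h / + al +.
The two rarest classes, c al h and + + +, are the double crossovers. Comparing them with the parentals, only the al allele has switched, so al is the middle locus and the order is h – al – c.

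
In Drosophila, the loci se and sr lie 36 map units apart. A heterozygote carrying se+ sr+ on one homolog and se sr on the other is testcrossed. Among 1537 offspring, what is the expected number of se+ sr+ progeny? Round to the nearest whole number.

A map distance of 36 map units corresponds to a recombination frequency of 0.360.
The F1 is se+ sr+ / se sr, so se+ sr+ is a parental gamete class with expected frequency (1 − r)/2 = 0.640/2 = 0.3200.
Expected number = 0.3200 × 1537 = 491.84 ≈ 492.

492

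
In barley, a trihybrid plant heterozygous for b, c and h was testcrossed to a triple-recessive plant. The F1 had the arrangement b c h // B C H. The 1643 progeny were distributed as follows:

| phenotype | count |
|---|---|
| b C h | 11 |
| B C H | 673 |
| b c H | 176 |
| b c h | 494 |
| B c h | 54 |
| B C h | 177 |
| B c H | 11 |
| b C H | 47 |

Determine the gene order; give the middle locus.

The two rarest classes, b C h and B c H, are the double crossovers. Comparing them with the parentals, only the c allele has switched, so c is the middle locus and the order is b – c – h.

c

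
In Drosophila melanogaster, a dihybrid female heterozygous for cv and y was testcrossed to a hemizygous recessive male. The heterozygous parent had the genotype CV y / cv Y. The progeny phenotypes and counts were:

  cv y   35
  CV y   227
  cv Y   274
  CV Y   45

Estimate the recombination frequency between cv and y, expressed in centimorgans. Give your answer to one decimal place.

13.8 centimorgans

The recombinant classes are CV Y and cv y: 45 + 35 = 80.
Recombination frequency = 80/581 = 0.1377 ≈ 13.8%, i.e. 13.8 centimorgans.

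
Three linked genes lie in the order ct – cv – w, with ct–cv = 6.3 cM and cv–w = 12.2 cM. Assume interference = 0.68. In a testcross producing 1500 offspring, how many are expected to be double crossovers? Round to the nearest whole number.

Map distances give recombination frequencies of 0.063 and 0.122 for the two intervals.
With interference 0.68 (so coincidence = 0.32), expected double-crossover frequency = 0.063 × 0.122 × 0.32 = 0.00246.
Expected number = 0.00246 × 1500 = 3.69 ≈ 4.

4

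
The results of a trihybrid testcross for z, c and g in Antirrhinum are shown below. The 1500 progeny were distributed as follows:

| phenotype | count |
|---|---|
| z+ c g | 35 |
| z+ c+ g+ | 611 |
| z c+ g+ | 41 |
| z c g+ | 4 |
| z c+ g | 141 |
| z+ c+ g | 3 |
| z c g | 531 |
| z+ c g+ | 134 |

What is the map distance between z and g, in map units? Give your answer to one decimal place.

The two most frequent reciprocal classes, z c g and z+ c+ g+, are the parental types, so the F1 was z c g / z+ c+ g+.
The two rarest classes, z c g+ and z+ c+ g, are the double crossovers. Comparing them with the parentals, only the g allele has switched, so g is the middle locus and the order is c – g – z.
Crossovers in the g–z interval produce the single-crossover classes z+ c g and z c+ g+ (35 + 41 = 76) plus the double crossovers (7).
RF(g–z) = (76 + 7) / 1500 = 83/1500 = 0.0553 → 5.5 map units.

5.5 map units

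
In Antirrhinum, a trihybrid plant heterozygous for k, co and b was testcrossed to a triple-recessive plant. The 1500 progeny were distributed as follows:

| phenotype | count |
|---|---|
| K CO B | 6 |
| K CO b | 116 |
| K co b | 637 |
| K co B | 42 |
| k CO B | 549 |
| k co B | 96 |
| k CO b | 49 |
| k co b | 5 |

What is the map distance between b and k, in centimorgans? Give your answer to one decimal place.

The two most frequent reciprocal classes, K co b and k CO B, are the parental types, so the F1 was K co b / k CO B.
The two rarest classes, k co b and K CO B, are the double crossovers. Comparing them with the parentals, only the k allele has switched, so k is the middle locus and the order is b – k – co.
Crossovers in the b–k interval produce the single-crossover classes K co B and k CO b (42 + 49 = 91) plus the double crossovers (11).
RF(b–k) = (91 + 11) / 1500 = 102/1500 = 0.0680 → 6.8 centimorgans.

6.8 centimorgans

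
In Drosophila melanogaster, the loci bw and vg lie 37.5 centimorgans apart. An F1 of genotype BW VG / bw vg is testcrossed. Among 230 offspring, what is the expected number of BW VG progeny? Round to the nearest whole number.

72

A map distance of 37.5 centimorgans corresponds to a recombination frequency of 0.375.
The F1 is BW VG / bw vg, so BW VG is a parental gamete class with expected frequency (1 − r)/2 = 0.625/2 = 0.3125.
Expected number = 0.3125 × 230 = 71.88 ≈ 72.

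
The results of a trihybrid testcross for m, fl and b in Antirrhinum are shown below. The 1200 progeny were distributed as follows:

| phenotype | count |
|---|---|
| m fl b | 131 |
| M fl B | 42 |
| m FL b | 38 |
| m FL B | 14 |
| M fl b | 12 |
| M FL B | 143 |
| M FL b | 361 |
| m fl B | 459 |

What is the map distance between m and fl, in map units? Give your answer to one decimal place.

The two most frequent reciprocal classes, m fl B and M FL b, are the parental types, so the F1 was m fl B / M FL b.
The two rarest classes, m FL B and M fl b, are the double crossovers. Comparing them with the parentals, only the fl allele has switched, so fl is the middle locus and the order is m – fl – b.
Crossovers in the m–fl interval produce the single-crossover classes M fl B and m FL b (42 + 38 = 80) plus the double crossovers (26).
RF(m–fl) = (80 + 26) / 1200 = 106/1200 = 0.0883 → 8.8 map units.

8.8 map units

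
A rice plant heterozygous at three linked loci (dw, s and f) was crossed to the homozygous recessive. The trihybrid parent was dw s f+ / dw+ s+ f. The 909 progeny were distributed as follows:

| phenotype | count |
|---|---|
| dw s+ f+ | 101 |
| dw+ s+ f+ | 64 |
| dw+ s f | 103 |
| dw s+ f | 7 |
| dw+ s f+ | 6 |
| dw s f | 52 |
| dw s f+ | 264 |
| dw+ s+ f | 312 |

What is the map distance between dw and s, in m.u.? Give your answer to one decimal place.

23.9 m.u.

The two rarest classes, dw+ s f+ and dw s+ f, are the double crossovers. Comparing them with the parentals, only the dw allele has switched, so dw is the middle locus and the order is s – dw – f.
Crossovers in the s–dw interval produce the single-crossover classes dw s+ f+ and dw+ s f (101 + 103 = 204) plus the double crossovers (13).
RF(s–dw) = (204 + 13) / 909 = 217/909 = 0.2387 → 23.9 m.u.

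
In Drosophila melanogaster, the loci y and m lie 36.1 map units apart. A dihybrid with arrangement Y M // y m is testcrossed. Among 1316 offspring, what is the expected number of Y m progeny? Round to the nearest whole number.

A map distance of 36.1 map units corresponds to a recombination frequency of 0.361.
The F1 is Y M / y m, so Y m is a recombinant gamete class with expected frequency r/2 = 0.361/2 = 0.1805.
Expected number = 0.1805 × 1316 = 237.54 ≈ 238.

238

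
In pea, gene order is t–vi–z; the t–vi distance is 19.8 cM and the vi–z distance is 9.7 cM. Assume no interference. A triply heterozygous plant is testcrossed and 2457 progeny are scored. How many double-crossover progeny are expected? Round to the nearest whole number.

Map distances give recombination frequencies of 0.198 and 0.097 for the two intervals.
With no interference, expected double-crossover frequency = 0.198 × 0.097 = 0.01921.
Expected number = 0.01921 × 2457 = 47.19 ≈ 47.

47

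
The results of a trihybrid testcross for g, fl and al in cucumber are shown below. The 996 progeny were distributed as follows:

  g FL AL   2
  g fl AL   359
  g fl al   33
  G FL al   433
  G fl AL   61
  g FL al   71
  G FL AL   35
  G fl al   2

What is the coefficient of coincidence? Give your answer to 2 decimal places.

0.41

The two most frequent reciprocal classes, g fl AL and G FL al, are the parental types, so the F1 was g fl AL / G FL al.
The two rarest classes, g FL AL and G fl al, are the double crossovers. Comparing them with the parentals, only the fl allele has switched, so fl is the middle locus and the order is al – fl – g.
al–fl: (68 + 4)/996 = 0.0723; fl–g: (132 + 4)/996 = 0.1365.
Expected DCO frequency = 0.0723 × 0.1365 ≈ 0.00987; observed = 4/996 ≈ 0.00402.
Coefficient of coincidence = 0.00402/0.00987 ≈ 0.41.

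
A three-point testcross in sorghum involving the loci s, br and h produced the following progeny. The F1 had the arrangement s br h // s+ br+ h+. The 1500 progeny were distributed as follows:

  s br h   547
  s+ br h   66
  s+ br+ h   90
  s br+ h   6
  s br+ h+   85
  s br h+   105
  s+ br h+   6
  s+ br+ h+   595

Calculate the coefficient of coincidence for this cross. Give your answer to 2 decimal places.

0.53

The two rarest classes, s br+ h and s+ br h+, are the double crossovers. Comparing them with the parentals, only the br allele has switched, so br is the middle locus and the order is s – br – h.
s–br: (151 + 12)/1500 = 0.1087; br–h: (195 + 12)/1500 = 0.1380.
Expected DCO frequency = 0.1087 × 0.1380 ≈ 0.01500; observed = 12/1500 ≈ 0.00800.
Coefficient of coincidence = 0.00800/0.01500 ≈ 0.53.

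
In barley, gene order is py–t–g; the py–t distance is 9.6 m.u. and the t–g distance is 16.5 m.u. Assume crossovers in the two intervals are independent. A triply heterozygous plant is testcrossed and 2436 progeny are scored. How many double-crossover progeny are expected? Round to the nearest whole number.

Map distances give recombination frequencies of 0.096 and 0.165 for the two intervals.
With no interference, expected double-crossover frequency = 0.096 × 0.165 = 0.01584.
Expected number = 0.01584 × 2436 = 38.59 ≈ 39.

39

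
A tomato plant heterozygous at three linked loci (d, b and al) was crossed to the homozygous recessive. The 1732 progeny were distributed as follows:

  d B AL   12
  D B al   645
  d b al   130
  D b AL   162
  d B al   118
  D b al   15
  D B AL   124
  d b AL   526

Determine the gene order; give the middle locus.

The two most frequent reciprocal classes, d b AL and D B al, are the parental types, so the F1 was d b AL / D B al.
The two rarest classes, d B AL and D b al, are the double crossovers. Comparing them with the parentals, only the b allele has switched, so b is the middle locus and the order is al – b – d.

b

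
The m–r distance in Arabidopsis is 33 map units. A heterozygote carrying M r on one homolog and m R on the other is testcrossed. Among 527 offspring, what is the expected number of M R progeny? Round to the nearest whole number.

A map distance of 33 map units corresponds to a recombination frequency of 0.330.
The F1 is M r / m R, so M R is a recombinant gamete class with expected frequency r/2 = 0.330/2 = 0.1650.
Expected number = 0.1650 × 527 = 86.95 ≈ 87.

87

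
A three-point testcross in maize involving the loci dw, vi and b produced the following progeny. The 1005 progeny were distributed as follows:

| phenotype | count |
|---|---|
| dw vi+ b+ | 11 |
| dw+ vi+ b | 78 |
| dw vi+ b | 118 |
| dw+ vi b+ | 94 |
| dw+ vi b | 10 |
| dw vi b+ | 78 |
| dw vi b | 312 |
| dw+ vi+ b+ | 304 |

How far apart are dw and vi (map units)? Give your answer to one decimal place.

The two most frequent reciprocal classes, dw+ vi+ b+ and dw vi b, are the parental types, so the F1 was dw+ vi+ b+ / dw vi b.
The two rarest classes, dw vi+ b+ and dw+ vi b, are the double crossovers. Comparing them with the parentals, only the dw allele has switched, so dw is the middle locus and the order is vi – dw – b.
Crossovers in the vi–dw interval produce the single-crossover classes dw+ vi b+ and dw vi+ b (94 + 118 = 212) plus the double crossovers (21).
RF(vi–dw) = (212 + 21) / 1005 = 233/1005 = 0.2318 → 23.2 map units.

23.2 map units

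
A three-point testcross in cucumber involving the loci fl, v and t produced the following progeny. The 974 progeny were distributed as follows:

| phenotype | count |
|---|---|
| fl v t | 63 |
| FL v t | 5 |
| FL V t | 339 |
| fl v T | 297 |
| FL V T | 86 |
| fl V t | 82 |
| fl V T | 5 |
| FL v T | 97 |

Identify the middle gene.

The two most frequent reciprocal classes, fl v T and FL V t, are the parental types, so the F1 was fl v T / FL V t.
The two rarest classes, fl V T and FL v t, are the double crossovers. Comparing them with the parentals, only the v allele has switched, so v is the middle locus and the order is fl – v – t.

v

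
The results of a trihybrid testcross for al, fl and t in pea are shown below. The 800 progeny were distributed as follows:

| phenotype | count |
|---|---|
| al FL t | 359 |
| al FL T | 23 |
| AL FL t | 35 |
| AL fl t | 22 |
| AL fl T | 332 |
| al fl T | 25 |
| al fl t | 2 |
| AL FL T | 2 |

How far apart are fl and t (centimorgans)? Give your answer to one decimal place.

6.1 centimorgans

The two most frequent reciprocal classes, al FL t and AL fl T, are the parental types, so the F1 was al FL t / AL fl T.
The two rarest classes, al fl t and AL FL T, are the double crossovers. Comparing them with the parentals, only the fl allele has switched, so fl is the middle locus and the order is al – fl – t.
Crossovers in the fl–t interval produce the single-crossover classes al FL T and AL fl t (23 + 22 = 45) plus the double crossovers (4).
RF(fl–t) = (45 + 4) / 800 = 49/800 = 0.0612 → 6.1 centimorgans.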